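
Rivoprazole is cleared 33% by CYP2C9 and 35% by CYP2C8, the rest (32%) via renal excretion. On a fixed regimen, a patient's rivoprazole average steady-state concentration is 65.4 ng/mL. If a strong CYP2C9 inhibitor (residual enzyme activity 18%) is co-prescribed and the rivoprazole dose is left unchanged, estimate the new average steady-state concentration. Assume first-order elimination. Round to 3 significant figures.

The CYP2C9 pathway (33% of clearance) falls to 0.18× activity: 0.33 × 0.18 = 0.0594.
CYP2C8 (35%) and the residual 32% are unaffected.
New clearance relative to baseline: 0.0594 + 0.35 + 0.32 = 0.7294.
Average steady-state concentration ∝ 1/CL, so new value = 65.4 / 0.7294 = 89.7 ng/mL.

89.7 ng/mL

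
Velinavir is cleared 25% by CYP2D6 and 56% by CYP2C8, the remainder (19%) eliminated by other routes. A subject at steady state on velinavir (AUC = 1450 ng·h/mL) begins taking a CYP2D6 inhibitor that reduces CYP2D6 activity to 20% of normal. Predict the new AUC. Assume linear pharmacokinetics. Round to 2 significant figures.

The CYP2D6 pathway (25% of clearance) drops to 0.2× activity: 0.25 × 0.2 = 0.05.
CYP2C8 (56%) and the residual 19% are unaffected.
New clearance relative to baseline: 0.05 + 0.56 + 0.19 = 0.8.
With dosing unchanged, AUC scales as 1/CL: 1450 / 0.8 = 1.8 × 10³ ng·h/mL.

1.8 × 10³ ng·h/mL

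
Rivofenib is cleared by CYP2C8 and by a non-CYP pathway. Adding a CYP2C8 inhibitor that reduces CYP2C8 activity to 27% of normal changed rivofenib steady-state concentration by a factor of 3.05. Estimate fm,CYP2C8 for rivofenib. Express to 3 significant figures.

CL'/CL = 1 / 3.05 = 0.3279
0.27·fm + (1 − fm) = 0.3279
fm = (0.3279 − 1) / (0.27 − 1) = 0.921

0.921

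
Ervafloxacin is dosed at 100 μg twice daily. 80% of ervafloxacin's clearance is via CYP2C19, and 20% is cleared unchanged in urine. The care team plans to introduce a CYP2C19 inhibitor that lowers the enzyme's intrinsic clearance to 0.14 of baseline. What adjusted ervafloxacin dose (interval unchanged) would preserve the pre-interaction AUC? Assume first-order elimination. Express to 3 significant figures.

31.2 μg

The CYP2C19 pathway (80% of clearance) falls to 0.14× activity: 0.8 × 0.14 = 0.112.
The remaining 20% of clearance is unaffected.
CL_new/CL_old = 0.112 + 0.2 = 0.312.
Css,avg = (dose rate)/CL, so holding Css fixed requires dose ∝ CL: 100 × 0.312 = 31.2 μg.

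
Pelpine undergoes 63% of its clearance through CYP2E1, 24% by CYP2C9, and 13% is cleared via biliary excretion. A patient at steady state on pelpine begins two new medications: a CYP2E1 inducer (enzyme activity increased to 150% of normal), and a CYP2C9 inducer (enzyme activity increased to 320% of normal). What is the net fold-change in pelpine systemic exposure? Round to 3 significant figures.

0.543

The CYP2E1 pathway (63% of clearance) rises to 1.5× activity: 0.63 × 1.5 = 0.945.
The CYP2C9 pathway (24% of clearance) is boosted to 3.2× activity: 0.24 × 3.2 = 0.768.
Non-CYP routes (13%) are unchanged.
New clearance relative to baseline: 0.945 + 0.768 + 0.13 = 1.843.
Systemic exposure ∝ 1/CL: fold-change = 1 / 1.843 = 0.543.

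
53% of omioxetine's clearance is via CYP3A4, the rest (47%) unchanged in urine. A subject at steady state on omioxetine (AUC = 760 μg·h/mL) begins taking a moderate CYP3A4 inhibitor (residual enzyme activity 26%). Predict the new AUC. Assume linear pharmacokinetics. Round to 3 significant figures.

The CYP3A4 pathway (53% of clearance) falls to 0.26× activity: 0.53 × 0.26 = 0.1378.
Non-CYP routes (47%) are unchanged.
CL_new/CL_old = 0.1378 + 0.47 = 0.6078.
New AUC = baseline ÷ relative clearance = 760 / 0.6078 = 1.25 × 10³ μg·h/mL.

1.25 × 10³ μg·h/mL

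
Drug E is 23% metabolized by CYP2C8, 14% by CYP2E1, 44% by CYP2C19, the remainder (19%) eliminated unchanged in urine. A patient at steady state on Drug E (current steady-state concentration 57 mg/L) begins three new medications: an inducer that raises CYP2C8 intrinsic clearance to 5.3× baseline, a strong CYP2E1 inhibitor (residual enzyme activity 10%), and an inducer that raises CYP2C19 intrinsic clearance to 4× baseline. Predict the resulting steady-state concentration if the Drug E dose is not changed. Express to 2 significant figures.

The CYP2C8 pathway (23% of clearance) is boosted to 5.3× activity: 0.23 × 5.3 = 1.219.
The CYP2E1 pathway (14% of clearance) drops to 0.1× activity: 0.14 × 0.1 = 0.014.
The CYP2C19 pathway (44% of clearance) increases to 4× activity: 0.44 × 4 = 1.76.
Non-CYP routes (19%) are unchanged.
Relative clearance = 1.219 + 0.014 + 1.76 + 0.19 = 3.183.
Steady-state concentration ∝ 1/CL: new value = 57 / 3.183 = 18 mg/L.

18 mg/L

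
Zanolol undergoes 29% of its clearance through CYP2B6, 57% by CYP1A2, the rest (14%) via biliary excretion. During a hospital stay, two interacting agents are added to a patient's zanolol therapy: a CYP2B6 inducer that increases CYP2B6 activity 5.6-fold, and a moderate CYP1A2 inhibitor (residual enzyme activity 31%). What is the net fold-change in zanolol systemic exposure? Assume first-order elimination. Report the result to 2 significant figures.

0.52

The CYP2B6 pathway (29% of clearance) rises to 5.6× activity: 0.29 × 5.6 = 1.624.
The CYP1A2 pathway (57% of clearance) drops to 0.31× activity: 0.57 × 0.31 = 0.1767.
The remaining 14% of clearance is unaffected.
Relative clearance = 1.624 + 0.1767 + 0.14 = 1.9407.
Net systemic exposure ratio = 1 / 1.9407 = 0.52.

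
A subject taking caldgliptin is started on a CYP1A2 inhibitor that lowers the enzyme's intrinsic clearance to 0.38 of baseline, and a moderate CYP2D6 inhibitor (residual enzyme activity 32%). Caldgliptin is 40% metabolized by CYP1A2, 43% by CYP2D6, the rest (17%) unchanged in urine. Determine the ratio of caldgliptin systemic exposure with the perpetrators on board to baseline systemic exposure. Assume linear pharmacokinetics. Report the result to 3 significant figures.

The CYP1A2 pathway (40% of clearance) is reduced to 0.38× activity: 0.4 × 0.38 = 0.152.
The CYP2D6 pathway (43% of clearance) is reduced to 0.32× activity: 0.43 × 0.32 = 0.1376.
The remaining 17% of clearance is unaffected.
New clearance relative to baseline: 0.152 + 0.1376 + 0.17 = 0.4596.
Systemic exposure ∝ 1/CL: fold-change = 1 / 0.4596 = 2.18.

2.18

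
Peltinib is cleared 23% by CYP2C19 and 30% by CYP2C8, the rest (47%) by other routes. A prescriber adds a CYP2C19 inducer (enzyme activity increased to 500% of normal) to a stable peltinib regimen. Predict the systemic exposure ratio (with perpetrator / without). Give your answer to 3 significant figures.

0.521

The CYP2C19 pathway (23% of clearance) rises to 5× activity: 0.23 × 5 = 1.15.
CYP2C8 (30%) and the residual 47% are unaffected.
CL_new/CL_old = 1.15 + 0.3 + 0.47 = 1.92.
Systemic exposure ratio = CL_old/CL_new = 1 / 1.92 = 0.521.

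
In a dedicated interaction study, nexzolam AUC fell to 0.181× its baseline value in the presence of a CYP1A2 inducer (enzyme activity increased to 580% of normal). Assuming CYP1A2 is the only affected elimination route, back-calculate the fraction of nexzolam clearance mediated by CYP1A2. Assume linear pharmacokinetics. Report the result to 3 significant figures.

Let fm be the CYP1A2 fraction. New clearance relative to baseline = fm × 5.8 + (1 − fm).
AUC ratio = 1 / (new CL fraction), so new CL fraction = 1 / 0.181 = 5.525.
fm × 5.8 + 1 − fm = 5.525  ⇒  fm × (5.8 − 1) = 4.525  ⇒  fm = 0.943.

0.943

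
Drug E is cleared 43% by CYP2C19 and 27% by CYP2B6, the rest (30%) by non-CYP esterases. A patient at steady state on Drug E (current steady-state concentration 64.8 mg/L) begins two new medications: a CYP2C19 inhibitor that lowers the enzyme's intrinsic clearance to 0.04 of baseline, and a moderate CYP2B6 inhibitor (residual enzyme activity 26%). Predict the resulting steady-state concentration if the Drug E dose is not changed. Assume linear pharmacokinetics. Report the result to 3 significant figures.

167 mg/L

CYP2C19: 0.43 × 0.04 = 0.0172
CYP2B6: 0.27 × 0.26 = 0.0702
Other: 0.3 (unchanged)
New clearance relative to baseline: 0.0172 + 0.0702 + 0.3 = 0.3874.
New steady-state concentration = 64.8 / 0.3874 = 167 mg/L (concentration scales inversely with clearance).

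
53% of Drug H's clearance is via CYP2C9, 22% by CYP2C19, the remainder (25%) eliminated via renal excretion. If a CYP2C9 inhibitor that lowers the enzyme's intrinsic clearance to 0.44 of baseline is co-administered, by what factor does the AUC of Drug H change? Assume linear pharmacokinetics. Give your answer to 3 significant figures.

The CYP2C9 pathway (53% of clearance) falls to 0.44× activity: 0.53 × 0.44 = 0.2332.
CYP2C19 (22%) and the residual 25% are unaffected.
Relative clearance = 0.2332 + 0.22 + 0.25 = 0.7032.
AUC ratio = CL_old/CL_new = 1 / 0.7032 = 1.42.

1.42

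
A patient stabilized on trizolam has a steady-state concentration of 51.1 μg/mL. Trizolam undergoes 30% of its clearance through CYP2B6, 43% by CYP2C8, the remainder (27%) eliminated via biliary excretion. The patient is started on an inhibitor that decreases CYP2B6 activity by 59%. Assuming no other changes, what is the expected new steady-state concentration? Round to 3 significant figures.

CYP2B6: 0.3 × 0.41 = 0.123
CYP2C8: 0.43 (unchanged)
Other: 0.27 (unchanged)
Relative clearance = 0.123 + 0.43 + 0.27 = 0.823.
Steady-state concentration ∝ 1/CL, so new value = 51.1 / 0.823 = 62.1 μg/mL.

62.1 μg/mL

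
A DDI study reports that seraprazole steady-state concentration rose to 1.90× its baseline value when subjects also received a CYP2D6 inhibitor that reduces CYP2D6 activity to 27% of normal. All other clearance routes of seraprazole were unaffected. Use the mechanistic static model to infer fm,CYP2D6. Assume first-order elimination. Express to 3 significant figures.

0.649

CL'/CL = 1 / 1.90 = 0.5263
0.27·fm + (1 − fm) = 0.5263
fm = (0.5263 − 1) / (0.27 − 1) = 0.649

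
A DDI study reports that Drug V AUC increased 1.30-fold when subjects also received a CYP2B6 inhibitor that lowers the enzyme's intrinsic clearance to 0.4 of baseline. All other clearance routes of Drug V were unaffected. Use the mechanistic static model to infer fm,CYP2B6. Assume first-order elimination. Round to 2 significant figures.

0.38

Call the CYP2B6 fraction fm. After the interaction, CL_new/CL_old = fm × 0.4 + (1 − fm).
AUC ratio = 1 / (new CL fraction), so new CL fraction = 1 / 1.30 = 0.7692.
fm × 0.4 + 1 − fm = 0.7692  ⇒  fm × (0.4 − 1) = −0.2308  ⇒  fm = 0.38.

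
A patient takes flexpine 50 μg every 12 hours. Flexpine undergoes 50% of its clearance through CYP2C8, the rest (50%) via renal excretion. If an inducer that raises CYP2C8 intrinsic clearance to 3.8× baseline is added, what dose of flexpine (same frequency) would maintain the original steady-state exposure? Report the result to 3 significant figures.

The CYP2C8 pathway (50% of clearance) rises to 3.8× activity: 0.5 × 3.8 = 1.9.
The remaining 50% of clearance is unaffected.
CL_new/CL_old = 1.9 + 0.5 = 2.4.
To maintain the same steady-state level, dose must scale with clearance: new dose = 50 × 2.4 = 120 μg.

120 μg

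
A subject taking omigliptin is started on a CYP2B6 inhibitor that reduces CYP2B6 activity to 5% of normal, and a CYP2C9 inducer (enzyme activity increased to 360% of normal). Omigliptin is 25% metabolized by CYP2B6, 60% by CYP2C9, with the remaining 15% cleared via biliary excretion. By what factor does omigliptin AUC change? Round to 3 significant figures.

0.431

The CYP2B6 pathway (25% of clearance) is reduced to 0.05× activity: 0.25 × 0.05 = 0.0125.
The CYP2C9 pathway (60% of clearance) rises to 3.6× activity: 0.6 × 3.6 = 2.16.
Non-CYP routes (15%) are unchanged.
CL_new/CL_old = 0.0125 + 2.16 + 0.15 = 2.3225.
Net AUC ratio = 1 / 2.3225 = 0.431.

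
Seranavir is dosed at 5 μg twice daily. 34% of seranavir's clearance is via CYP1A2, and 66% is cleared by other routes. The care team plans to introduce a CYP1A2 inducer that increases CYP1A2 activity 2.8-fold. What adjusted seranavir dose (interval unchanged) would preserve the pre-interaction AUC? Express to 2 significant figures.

The CYP1A2 pathway (34% of clearance) rises to 2.8× activity: 0.34 × 2.8 = 0.952.
Non-CYP routes (66%) are unchanged.
CL_new/CL_old = 0.952 + 0.66 = 1.612.
Exposure is unchanged when dose changes in proportion to clearance. New dose = 5 μg × 1.612 = 8.1 μg.

8.1 μg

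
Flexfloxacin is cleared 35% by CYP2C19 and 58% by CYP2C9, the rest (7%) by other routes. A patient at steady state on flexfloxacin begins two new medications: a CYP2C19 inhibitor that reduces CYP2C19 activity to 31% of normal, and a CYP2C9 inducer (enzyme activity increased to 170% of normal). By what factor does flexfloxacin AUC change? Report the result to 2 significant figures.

0.86

The CYP2C19 pathway (35% of clearance) is reduced to 0.31× activity: 0.35 × 0.31 = 0.1085.
The CYP2C9 pathway (58% of clearance) rises to 1.7× activity: 0.58 × 1.7 = 0.986.
The remaining 7% of clearance is unaffected.
CL_new/CL_old = 0.1085 + 0.986 + 0.07 = 1.1645.
AUC ∝ 1/CL: fold-change = 1 / 1.1645 = 0.86.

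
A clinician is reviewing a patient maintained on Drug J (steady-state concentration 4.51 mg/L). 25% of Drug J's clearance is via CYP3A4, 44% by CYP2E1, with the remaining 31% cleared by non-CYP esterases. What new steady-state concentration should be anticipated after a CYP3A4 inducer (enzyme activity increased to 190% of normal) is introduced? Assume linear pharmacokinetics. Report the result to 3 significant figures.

CYP3A4: 0.25 × 1.9 = 0.475
CYP2E1: 0.44 (unchanged)
Other: 0.31 (unchanged)
Relative clearance = 0.475 + 0.44 + 0.31 = 1.225.
Steady-state concentration ∝ 1/CL, so new value = 4.51 / 1.225 = 3.68 mg/L.

3.68 mg/L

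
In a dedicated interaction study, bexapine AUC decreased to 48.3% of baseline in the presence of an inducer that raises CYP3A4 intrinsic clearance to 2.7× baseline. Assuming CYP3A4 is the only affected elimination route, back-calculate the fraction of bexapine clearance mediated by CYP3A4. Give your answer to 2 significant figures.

Let fm be the CYP3A4 fraction. New clearance relative to baseline = fm × 2.7 + (1 − fm).
AUC ratio = 1 / (new CL fraction), so new CL fraction = 1 / 0.483 = 2.07.
fm × 2.7 + 1 − fm = 2.07  ⇒  fm × (2.7 − 1) = 1.07  ⇒  fm = 0.63.

0.63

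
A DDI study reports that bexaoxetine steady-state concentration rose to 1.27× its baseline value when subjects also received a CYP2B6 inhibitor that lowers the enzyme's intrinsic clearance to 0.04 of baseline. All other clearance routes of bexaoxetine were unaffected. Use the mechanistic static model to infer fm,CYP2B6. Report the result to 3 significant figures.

CL'/CL = 1 / 1.27 = 0.7874
0.04·fm + (1 − fm) = 0.7874
fm = (0.7874 − 1) / (0.04 − 1) = 0.221

0.221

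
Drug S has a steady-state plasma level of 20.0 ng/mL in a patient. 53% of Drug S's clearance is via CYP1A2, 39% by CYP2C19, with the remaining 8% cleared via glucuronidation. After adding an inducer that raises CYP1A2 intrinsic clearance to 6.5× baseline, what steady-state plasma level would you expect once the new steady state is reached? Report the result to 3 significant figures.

5.11 ng/mL

CYP1A2: 0.53 × 6.5 = 3.445
CYP2C19: 0.39 (unchanged)
Other: 0.08 (unchanged)
New clearance relative to baseline: 3.445 + 0.39 + 0.08 = 3.915.
With dosing unchanged, steady-state plasma level scales as 1/CL: 20.0 / 3.915 = 5.11 ng/mL.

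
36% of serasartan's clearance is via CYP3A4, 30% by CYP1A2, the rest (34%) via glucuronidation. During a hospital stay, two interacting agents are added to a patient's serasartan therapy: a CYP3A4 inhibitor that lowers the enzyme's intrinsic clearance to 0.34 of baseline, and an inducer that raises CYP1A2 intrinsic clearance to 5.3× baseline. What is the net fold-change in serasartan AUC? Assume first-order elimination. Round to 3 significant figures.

0.487

The CYP3A4 pathway (36% of clearance) is reduced to 0.34× activity: 0.36 × 0.34 = 0.1224.
The CYP1A2 pathway (30% of clearance) rises to 5.3× activity: 0.3 × 5.3 = 1.59.
The remaining 34% of clearance is unaffected.
Relative clearance = 0.1224 + 1.59 + 0.34 = 2.0524.
Net AUC ratio = 1 / 2.0524 = 0.487.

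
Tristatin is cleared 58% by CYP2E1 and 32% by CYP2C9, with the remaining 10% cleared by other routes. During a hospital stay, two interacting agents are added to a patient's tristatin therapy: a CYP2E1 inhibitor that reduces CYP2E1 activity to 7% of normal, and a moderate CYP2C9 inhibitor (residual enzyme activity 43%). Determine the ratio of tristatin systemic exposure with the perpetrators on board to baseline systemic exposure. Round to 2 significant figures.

3.6

CYP2E1: 0.58 × 0.07 = 0.0406
CYP2C9: 0.32 × 0.43 = 0.1376
Other: 0.1 (unchanged)
New clearance relative to baseline: 0.0406 + 0.1376 + 0.1 = 0.2782.
Because systemic exposure varies inversely with clearance, the combined effect is 1 / 0.2782 = 3.6.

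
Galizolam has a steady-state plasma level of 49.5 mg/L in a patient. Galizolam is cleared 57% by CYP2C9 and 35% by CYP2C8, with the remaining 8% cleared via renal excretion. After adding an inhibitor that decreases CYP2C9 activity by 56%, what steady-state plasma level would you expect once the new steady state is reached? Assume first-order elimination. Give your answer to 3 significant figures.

CYP2C9: 0.57 × 0.44 = 0.2508
CYP2C8: 0.35 (unchanged)
Other: 0.08 (unchanged)
Relative clearance = 0.2508 + 0.35 + 0.08 = 0.6808.
Steady-state plasma level ∝ 1/CL, so new value = 49.5 / 0.6808 = 72.7 mg/L.

72.7 mg/L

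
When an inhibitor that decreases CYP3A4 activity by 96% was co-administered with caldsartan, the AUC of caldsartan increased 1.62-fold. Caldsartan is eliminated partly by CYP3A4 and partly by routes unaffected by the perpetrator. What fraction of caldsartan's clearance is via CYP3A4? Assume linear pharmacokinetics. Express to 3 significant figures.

Call the CYP3A4 fraction fm. After the interaction, CL_new/CL_old = fm × 0.04 + (1 − fm).
AUC ratio = 1 / (new CL fraction), so new CL fraction = 1 / 1.62 = 0.6173.
fm × 0.04 + 1 − fm = 0.6173  ⇒  fm × (0.04 − 1) = −0.3827  ⇒  fm = 0.399.

0.399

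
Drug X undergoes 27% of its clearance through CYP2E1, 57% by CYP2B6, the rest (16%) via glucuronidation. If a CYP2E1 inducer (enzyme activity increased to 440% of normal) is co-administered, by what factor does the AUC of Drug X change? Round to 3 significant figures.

0.521

The CYP2E1 pathway (27% of clearance) rises to 4.4× activity: 0.27 × 4.4 = 1.188.
CYP2B6 (57%) and the residual 16% are unaffected.
Relative clearance = 1.188 + 0.57 + 0.16 = 1.918.
Since AUC ∝ 1/CL, the ratio is 1 / 1.918 = 0.521.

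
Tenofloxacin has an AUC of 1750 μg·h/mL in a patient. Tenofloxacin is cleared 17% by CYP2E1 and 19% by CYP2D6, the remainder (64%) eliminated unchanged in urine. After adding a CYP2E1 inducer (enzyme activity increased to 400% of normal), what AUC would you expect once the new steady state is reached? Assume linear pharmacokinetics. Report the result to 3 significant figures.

1.16 × 10³ μg·h/mL

CYP2E1: 0.17 × 4 = 0.68
CYP2D6: 0.19 (unchanged)
Other: 0.64 (unchanged)
CL_new/CL_old = 0.68 + 0.19 + 0.64 = 1.51.
With dosing unchanged, AUC scales as 1/CL: 1750 / 1.51 = 1.16 × 10³ μg·h/mL.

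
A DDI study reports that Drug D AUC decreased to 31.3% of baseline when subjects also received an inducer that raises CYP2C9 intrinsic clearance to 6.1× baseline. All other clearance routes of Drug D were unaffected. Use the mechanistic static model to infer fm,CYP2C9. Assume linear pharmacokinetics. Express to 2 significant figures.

CL'/CL = 1 / 0.313 = 3.195
6.1·fm + (1 − fm) = 3.195
fm = (3.195 − 1) / (6.1 − 1) = 0.43

0.43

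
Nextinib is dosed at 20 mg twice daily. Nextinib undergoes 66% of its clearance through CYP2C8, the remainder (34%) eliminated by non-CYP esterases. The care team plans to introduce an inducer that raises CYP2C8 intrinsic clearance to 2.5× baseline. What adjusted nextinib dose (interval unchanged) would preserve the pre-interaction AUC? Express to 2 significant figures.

The CYP2C8 pathway (66% of clearance) is boosted to 2.5× activity: 0.66 × 2.5 = 1.65.
The remaining 34% of clearance is unaffected.
Relative clearance = 1.65 + 0.34 = 1.99.
Css,avg = (dose rate)/CL, so holding Css fixed requires dose ∝ CL: 20 × 1.99 = 40 mg.

40 mg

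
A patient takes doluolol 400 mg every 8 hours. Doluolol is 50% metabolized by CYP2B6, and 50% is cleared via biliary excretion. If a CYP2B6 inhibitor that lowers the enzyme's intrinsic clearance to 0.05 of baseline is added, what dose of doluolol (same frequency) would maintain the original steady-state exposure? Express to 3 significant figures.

The CYP2B6 pathway (50% of clearance) is reduced to 0.05× activity: 0.5 × 0.05 = 0.025.
Non-CYP routes (50%) are unchanged.
New clearance relative to baseline: 0.025 + 0.5 = 0.525.
Exposure is unchanged when dose changes in proportion to clearance. New dose = 400 mg × 0.525 = 210 mg.

210 mg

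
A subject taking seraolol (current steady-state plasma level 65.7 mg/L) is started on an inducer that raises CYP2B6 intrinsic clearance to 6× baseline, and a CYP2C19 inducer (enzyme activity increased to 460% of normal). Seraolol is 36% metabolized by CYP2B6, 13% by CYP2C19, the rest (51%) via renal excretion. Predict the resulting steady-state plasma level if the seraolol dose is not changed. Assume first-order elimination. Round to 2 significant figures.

20 mg/L

CYP2B6: 0.36 × 6 = 2.16
CYP2C19: 0.13 × 4.6 = 0.598
Other: 0.51 (unchanged)
New clearance relative to baseline: 2.16 + 0.598 + 0.51 = 3.268.
Steady-state plasma level ∝ 1/CL: new value = 65.7 / 3.268 = 20 mg/L.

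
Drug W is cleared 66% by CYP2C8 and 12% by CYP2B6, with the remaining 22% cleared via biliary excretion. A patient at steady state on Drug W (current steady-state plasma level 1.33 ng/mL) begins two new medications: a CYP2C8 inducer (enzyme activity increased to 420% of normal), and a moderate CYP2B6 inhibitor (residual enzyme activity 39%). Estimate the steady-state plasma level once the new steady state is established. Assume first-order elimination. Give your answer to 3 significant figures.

The CYP2C8 pathway (66% of clearance) increases to 4.2× activity: 0.66 × 4.2 = 2.772.
The CYP2B6 pathway (12% of clearance) drops to 0.39× activity: 0.12 × 0.39 = 0.0468.
The remaining 22% of clearance is unaffected.
CL_new/CL_old = 2.772 + 0.0468 + 0.22 = 3.0388.
Steady-state plasma level ∝ 1/CL: new value = 1.33 / 3.0388 = 0.438 ng/mL.

0.438 ng/mL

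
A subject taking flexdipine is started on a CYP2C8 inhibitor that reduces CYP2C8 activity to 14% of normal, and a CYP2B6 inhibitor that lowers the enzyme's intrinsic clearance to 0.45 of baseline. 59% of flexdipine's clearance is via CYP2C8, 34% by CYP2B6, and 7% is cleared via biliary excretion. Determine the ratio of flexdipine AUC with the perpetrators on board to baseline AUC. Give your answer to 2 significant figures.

3.3

CYP2C8: 0.59 × 0.14 = 0.0826
CYP2B6: 0.34 × 0.45 = 0.153
Other: 0.07 (unchanged)
Relative clearance = 0.0826 + 0.153 + 0.07 = 0.3056.
Because AUC varies inversely with clearance, the combined effect is 1 / 0.3056 = 3.3.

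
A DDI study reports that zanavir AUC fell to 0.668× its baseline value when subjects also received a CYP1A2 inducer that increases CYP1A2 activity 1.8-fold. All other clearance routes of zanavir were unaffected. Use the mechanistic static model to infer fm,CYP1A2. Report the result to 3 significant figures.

CL'/CL = 1 / 0.668 = 1.497
1.8·fm + (1 − fm) = 1.497
fm = (1.497 − 1) / (1.8 − 1) = 0.621

0.621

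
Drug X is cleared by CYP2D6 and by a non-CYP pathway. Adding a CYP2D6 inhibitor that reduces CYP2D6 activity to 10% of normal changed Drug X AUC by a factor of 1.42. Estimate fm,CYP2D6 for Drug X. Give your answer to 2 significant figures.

Let fm be the CYP2D6 fraction. New clearance relative to baseline = fm × 0.1 + (1 − fm).
AUC ratio = 1 / (new CL fraction), so new CL fraction = 1 / 1.42 = 0.7042.
fm × 0.1 + 1 − fm = 0.7042  ⇒  fm × (0.1 − 1) = −0.2958  ⇒  fm = 0.33.

0.33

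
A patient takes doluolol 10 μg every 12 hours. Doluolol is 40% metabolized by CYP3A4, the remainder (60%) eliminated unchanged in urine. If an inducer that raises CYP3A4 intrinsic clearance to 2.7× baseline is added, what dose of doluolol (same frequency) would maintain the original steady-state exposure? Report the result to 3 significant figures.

CYP3A4: 0.4 × 2.7 = 1.08
Other: 0.6 (unchanged)
New clearance relative to baseline: 1.08 + 0.6 = 1.68.
Css,avg = (dose rate)/CL, so holding Css fixed requires dose ∝ CL: 10 × 1.68 = 16.8 μg.

16.8 μg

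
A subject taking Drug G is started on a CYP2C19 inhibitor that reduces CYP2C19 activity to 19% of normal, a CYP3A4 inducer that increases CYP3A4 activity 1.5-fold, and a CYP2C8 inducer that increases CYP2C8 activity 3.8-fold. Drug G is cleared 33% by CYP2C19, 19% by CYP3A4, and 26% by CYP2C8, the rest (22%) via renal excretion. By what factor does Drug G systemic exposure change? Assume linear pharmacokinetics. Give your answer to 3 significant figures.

0.643

The CYP2C19 pathway (33% of clearance) is reduced to 0.19× activity: 0.33 × 0.19 = 0.0627.
The CYP3A4 pathway (19% of clearance) is boosted to 1.5× activity: 0.19 × 1.5 = 0.285.
The CYP2C8 pathway (26% of clearance) increases to 3.8× activity: 0.26 × 3.8 = 0.988.
Non-CYP routes (22%) are unchanged.
CL_new/CL_old = 0.0627 + 0.285 + 0.988 + 0.22 = 1.5557.
Because systemic exposure varies inversely with clearance, the combined effect is 1 / 1.5557 = 0.643.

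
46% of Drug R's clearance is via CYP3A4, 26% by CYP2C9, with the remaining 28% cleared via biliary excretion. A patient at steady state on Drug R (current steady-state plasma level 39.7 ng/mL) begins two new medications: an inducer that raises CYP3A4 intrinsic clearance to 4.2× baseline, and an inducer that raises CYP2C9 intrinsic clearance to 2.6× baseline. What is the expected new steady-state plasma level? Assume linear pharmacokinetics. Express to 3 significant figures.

The CYP3A4 pathway (46% of clearance) increases to 4.2× activity: 0.46 × 4.2 = 1.932.
The CYP2C9 pathway (26% of clearance) rises to 2.6× activity: 0.26 × 2.6 = 0.676.
Non-CYP routes (28%) are unchanged.
CL_new/CL_old = 1.932 + 0.676 + 0.28 = 2.888.
New steady-state plasma level = 39.7 / 2.888 = 13.7 ng/mL (concentration scales inversely with clearance).

13.7 ng/mL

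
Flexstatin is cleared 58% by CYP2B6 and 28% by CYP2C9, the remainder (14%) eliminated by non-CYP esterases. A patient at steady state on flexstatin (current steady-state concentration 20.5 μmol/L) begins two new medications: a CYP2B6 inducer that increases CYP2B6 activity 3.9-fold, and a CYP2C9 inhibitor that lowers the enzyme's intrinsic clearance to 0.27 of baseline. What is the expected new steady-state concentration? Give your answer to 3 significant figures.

CYP2B6: 0.58 × 3.9 = 2.262
CYP2C9: 0.28 × 0.27 = 0.0756
Other: 0.14 (unchanged)
CL_new/CL_old = 2.262 + 0.0756 + 0.14 = 2.4776.
Dividing the baseline by the relative clearance: 20.5 / 2.4776 = 8.27 μmol/L.

8.27 μmol/L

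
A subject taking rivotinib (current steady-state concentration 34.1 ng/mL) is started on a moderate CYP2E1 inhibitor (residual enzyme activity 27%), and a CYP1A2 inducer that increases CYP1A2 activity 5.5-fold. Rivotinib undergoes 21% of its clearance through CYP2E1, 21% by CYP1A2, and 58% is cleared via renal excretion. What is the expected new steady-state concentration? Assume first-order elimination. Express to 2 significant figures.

19 ng/mL

The CYP2E1 pathway (21% of clearance) falls to 0.27× activity: 0.21 × 0.27 = 0.0567.
The CYP1A2 pathway (21% of clearance) rises to 5.5× activity: 0.21 × 5.5 = 1.155.
Non-CYP routes (58%) are unchanged.
New clearance relative to baseline: 0.0567 + 1.155 + 0.58 = 1.7917.
New steady-state concentration = 34.1 / 1.7917 = 19 ng/mL (concentration scales inversely with clearance).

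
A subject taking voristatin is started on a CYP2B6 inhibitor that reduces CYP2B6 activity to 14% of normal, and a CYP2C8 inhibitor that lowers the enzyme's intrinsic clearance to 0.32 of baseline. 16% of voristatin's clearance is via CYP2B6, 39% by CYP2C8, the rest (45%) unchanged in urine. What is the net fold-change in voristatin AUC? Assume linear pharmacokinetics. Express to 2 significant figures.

The CYP2B6 pathway (16% of clearance) drops to 0.14× activity: 0.16 × 0.14 = 0.0224.
The CYP2C8 pathway (39% of clearance) drops to 0.32× activity: 0.39 × 0.32 = 0.1248.
Non-CYP routes (45%) are unchanged.
New clearance relative to baseline: 0.0224 + 0.1248 + 0.45 = 0.5972.
AUC ∝ 1/CL: fold-change = 1 / 0.5972 = 1.7.

1.7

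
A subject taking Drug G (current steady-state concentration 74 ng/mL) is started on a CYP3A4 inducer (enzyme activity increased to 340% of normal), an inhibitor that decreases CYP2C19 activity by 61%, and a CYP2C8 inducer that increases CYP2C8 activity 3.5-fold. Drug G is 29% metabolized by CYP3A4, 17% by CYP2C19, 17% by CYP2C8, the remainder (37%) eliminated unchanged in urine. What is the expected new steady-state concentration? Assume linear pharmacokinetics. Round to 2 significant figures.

37 ng/mL

The CYP3A4 pathway (29% of clearance) increases to 3.4× activity: 0.29 × 3.4 = 0.986.
The CYP2C19 pathway (17% of clearance) is reduced to 0.39× activity: 0.17 × 0.39 = 0.0663.
The CYP2C8 pathway (17% of clearance) increases to 3.5× activity: 0.17 × 3.5 = 0.595.
Non-CYP routes (37%) are unchanged.
CL_new/CL_old = 0.986 + 0.0663 + 0.595 + 0.37 = 2.0173.
Steady-state concentration ∝ 1/CL: new value = 74 / 2.0173 = 37 ng/mL.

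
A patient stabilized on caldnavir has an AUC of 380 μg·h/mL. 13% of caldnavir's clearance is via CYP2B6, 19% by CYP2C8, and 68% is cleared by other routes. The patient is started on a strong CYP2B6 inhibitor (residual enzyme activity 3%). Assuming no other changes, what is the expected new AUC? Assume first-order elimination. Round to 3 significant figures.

The CYP2B6 pathway (13% of clearance) drops to 0.03× activity: 0.13 × 0.03 = 0.0039.
CYP2C8 (19%) and the residual 68% are unaffected.
New clearance relative to baseline: 0.0039 + 0.19 + 0.68 = 0.8739.
New AUC = baseline ÷ relative clearance = 380 / 0.8739 = 435 μg·h/mL.

435 μg·h/mL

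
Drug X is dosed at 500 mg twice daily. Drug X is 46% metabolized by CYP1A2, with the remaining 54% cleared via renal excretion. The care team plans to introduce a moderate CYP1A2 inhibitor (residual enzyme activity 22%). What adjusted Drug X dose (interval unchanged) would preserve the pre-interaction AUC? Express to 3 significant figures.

321 mg

The CYP1A2 pathway (46% of clearance) drops to 0.22× activity: 0.46 × 0.22 = 0.1012.
Non-CYP routes (54%) are unchanged.
Relative clearance = 0.1012 + 0.54 = 0.6412.
Exposure is unchanged when dose changes in proportion to clearance. New dose = 500 mg × 0.6412 = 321 mg.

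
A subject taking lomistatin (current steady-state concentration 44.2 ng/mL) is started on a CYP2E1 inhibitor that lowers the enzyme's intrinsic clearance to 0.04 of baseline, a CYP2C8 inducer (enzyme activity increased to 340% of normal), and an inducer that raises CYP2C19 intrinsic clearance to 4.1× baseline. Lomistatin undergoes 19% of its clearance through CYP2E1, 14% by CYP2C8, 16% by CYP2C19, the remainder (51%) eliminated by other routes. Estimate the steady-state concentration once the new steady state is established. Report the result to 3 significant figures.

The CYP2E1 pathway (19% of clearance) drops to 0.04× activity: 0.19 × 0.04 = 0.0076.
The CYP2C8 pathway (14% of clearance) increases to 3.4× activity: 0.14 × 3.4 = 0.476.
The CYP2C19 pathway (16% of clearance) is boosted to 4.1× activity: 0.16 × 4.1 = 0.656.
Non-CYP routes (51%) are unchanged.
New clearance relative to baseline: 0.0076 + 0.476 + 0.656 + 0.51 = 1.6496.
Dividing the baseline by the relative clearance: 44.2 / 1.6496 = 26.8 ng/mL.

26.8 ng/mL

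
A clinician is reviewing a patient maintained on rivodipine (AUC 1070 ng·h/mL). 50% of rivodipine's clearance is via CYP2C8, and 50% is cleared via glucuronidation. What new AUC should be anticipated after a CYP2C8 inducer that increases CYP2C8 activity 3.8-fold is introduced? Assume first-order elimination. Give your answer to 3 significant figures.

446 ng·h/mL

The CYP2C8 pathway (50% of clearance) increases to 3.8× activity: 0.5 × 3.8 = 1.9.
The remaining 50% of clearance is unaffected.
New clearance relative to baseline: 1.9 + 0.5 = 2.4.
AUC ∝ 1/CL, so new value = 1070 / 2.4 = 446 ng·h/mL.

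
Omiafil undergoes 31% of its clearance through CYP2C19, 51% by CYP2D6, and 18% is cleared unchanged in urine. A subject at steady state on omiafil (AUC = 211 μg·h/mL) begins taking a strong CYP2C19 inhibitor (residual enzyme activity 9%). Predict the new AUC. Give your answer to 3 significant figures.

294 μg·h/mL

The CYP2C19 pathway (31% of clearance) is reduced to 0.09× activity: 0.31 × 0.09 = 0.0279.
CYP2D6 (51%) and the residual 18% are unaffected.
New clearance relative to baseline: 0.0279 + 0.51 + 0.18 = 0.7179.
AUC ∝ 1/CL, so new value = 211 / 0.7179 = 294 μg·h/mL.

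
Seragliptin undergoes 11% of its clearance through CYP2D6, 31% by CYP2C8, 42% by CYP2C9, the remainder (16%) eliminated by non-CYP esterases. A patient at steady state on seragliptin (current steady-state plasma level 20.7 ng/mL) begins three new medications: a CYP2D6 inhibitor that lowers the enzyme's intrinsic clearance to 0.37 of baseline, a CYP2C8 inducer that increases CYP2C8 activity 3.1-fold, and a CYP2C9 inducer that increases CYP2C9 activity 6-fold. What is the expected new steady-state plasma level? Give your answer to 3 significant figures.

5.62 ng/mL

CYP2D6: 0.11 × 0.37 = 0.0407
CYP2C8: 0.31 × 3.1 = 0.961
CYP2C9: 0.42 × 6 = 2.52
Other: 0.16 (unchanged)
New clearance relative to baseline: 0.0407 + 0.961 + 2.52 + 0.16 = 3.6817.
Steady-state plasma level ∝ 1/CL: new value = 20.7 / 3.6817 = 5.62 ng/mL.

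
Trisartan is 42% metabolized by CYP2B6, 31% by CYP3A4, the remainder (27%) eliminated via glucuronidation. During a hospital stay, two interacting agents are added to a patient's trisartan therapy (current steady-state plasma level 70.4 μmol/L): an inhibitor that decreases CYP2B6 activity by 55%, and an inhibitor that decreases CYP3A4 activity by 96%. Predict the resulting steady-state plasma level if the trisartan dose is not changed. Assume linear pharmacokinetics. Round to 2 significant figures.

CYP2B6: 0.42 × 0.45 = 0.189
CYP3A4: 0.31 × 0.04 = 0.0124
Other: 0.27 (unchanged)
CL_new/CL_old = 0.189 + 0.0124 + 0.27 = 0.4714.
Dividing the baseline by the relative clearance: 70.4 / 0.4714 = 1.5 × 10² μmol/L.

1.5 × 10² μmol/L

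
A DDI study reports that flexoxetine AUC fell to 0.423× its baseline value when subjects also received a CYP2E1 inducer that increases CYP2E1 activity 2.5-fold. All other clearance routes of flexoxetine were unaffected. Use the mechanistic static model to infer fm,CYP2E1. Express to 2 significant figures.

0.91

Call the CYP2E1 fraction fm. After the interaction, CL_new/CL_old = fm × 2.5 + (1 − fm).
AUC ratio = 1 / (new CL fraction), so new CL fraction = 1 / 0.423 = 2.364.
fm × 2.5 + 1 − fm = 2.364  ⇒  fm × (2.5 − 1) = 1.364  ⇒  fm = 0.91.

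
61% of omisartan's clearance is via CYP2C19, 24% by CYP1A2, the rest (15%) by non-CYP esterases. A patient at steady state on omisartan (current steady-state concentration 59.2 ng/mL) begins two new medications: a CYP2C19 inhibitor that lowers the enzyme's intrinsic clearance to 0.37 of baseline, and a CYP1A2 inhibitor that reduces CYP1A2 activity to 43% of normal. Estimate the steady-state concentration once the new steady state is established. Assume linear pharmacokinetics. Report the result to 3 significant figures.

124 ng/mL

CYP2C19: 0.61 × 0.37 = 0.2257
CYP1A2: 0.24 × 0.43 = 0.1032
Other: 0.15 (unchanged)
CL_new/CL_old = 0.2257 + 0.1032 + 0.15 = 0.4789.
Steady-state concentration ∝ 1/CL: new value = 59.2 / 0.4789 = 124 ng/mL.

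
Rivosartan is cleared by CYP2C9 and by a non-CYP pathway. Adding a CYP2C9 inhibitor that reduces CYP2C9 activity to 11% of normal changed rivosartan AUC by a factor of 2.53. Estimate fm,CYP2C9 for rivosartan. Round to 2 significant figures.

0.68

CL'/CL = 1 / 2.53 = 0.3953
0.11·fm + (1 − fm) = 0.3953
fm = (0.3953 − 1) / (0.11 − 1) = 0.68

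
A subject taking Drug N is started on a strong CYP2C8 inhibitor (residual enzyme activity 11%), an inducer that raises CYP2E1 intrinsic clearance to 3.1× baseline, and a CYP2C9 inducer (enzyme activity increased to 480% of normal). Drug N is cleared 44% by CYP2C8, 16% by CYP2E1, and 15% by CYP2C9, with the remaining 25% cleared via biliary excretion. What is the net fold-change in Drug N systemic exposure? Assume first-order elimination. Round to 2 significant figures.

The CYP2C8 pathway (44% of clearance) drops to 0.11× activity: 0.44 × 0.11 = 0.0484.
The CYP2E1 pathway (16% of clearance) is boosted to 3.1× activity: 0.16 × 3.1 = 0.496.
The CYP2C9 pathway (15% of clearance) is boosted to 4.8× activity: 0.15 × 4.8 = 0.72.
Non-CYP routes (25%) are unchanged.
CL_new/CL_old = 0.0484 + 0.496 + 0.72 + 0.25 = 1.5144.
Because systemic exposure varies inversely with clearance, the combined effect is 1 / 1.5144 = 0.66.

0.66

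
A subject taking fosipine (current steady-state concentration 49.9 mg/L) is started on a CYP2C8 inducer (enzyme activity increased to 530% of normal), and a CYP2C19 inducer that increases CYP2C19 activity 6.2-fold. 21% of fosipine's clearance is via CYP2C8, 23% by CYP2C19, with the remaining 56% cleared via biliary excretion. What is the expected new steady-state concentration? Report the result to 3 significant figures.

The CYP2C8 pathway (21% of clearance) is boosted to 5.3× activity: 0.21 × 5.3 = 1.113.
The CYP2C19 pathway (23% of clearance) increases to 6.2× activity: 0.23 × 6.2 = 1.426.
The remaining 56% of clearance is unaffected.
New clearance relative to baseline: 1.113 + 1.426 + 0.56 = 3.099.
New steady-state concentration = 49.9 / 3.099 = 16.1 mg/L (concentration scales inversely with clearance).

16.1 mg/L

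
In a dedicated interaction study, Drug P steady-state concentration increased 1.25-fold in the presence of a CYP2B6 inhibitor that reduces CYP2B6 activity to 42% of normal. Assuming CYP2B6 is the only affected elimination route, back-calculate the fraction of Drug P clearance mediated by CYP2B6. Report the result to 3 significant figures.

CL'/CL = 1 / 1.25 = 0.8
0.42·fm + (1 − fm) = 0.8
fm = (0.8 − 1) / (0.42 − 1) = 0.345

0.345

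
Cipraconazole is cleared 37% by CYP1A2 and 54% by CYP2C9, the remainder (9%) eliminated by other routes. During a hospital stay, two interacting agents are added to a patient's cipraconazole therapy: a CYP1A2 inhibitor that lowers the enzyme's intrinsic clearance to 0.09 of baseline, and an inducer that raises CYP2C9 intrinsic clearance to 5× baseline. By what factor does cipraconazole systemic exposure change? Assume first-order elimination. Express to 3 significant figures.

0.354

The CYP1A2 pathway (37% of clearance) is reduced to 0.09× activity: 0.37 × 0.09 = 0.0333.
The CYP2C9 pathway (54% of clearance) increases to 5× activity: 0.54 × 5 = 2.7.
The remaining 9% of clearance is unaffected.
New clearance relative to baseline: 0.0333 + 2.7 + 0.09 = 2.8233.
Net systemic exposure ratio = 1 / 2.8233 = 0.354.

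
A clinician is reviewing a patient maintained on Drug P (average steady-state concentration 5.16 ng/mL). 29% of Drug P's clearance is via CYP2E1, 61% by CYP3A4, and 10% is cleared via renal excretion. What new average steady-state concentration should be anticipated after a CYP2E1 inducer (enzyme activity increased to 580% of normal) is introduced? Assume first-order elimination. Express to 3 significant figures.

2.16 ng/mL

CYP2E1: 0.29 × 5.8 = 1.682
CYP3A4: 0.61 (unchanged)
Other: 0.1 (unchanged)
New clearance relative to baseline: 1.682 + 0.61 + 0.1 = 2.392.
New average steady-state concentration = baseline ÷ relative clearance = 5.16 / 2.392 = 2.16 ng/mL.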